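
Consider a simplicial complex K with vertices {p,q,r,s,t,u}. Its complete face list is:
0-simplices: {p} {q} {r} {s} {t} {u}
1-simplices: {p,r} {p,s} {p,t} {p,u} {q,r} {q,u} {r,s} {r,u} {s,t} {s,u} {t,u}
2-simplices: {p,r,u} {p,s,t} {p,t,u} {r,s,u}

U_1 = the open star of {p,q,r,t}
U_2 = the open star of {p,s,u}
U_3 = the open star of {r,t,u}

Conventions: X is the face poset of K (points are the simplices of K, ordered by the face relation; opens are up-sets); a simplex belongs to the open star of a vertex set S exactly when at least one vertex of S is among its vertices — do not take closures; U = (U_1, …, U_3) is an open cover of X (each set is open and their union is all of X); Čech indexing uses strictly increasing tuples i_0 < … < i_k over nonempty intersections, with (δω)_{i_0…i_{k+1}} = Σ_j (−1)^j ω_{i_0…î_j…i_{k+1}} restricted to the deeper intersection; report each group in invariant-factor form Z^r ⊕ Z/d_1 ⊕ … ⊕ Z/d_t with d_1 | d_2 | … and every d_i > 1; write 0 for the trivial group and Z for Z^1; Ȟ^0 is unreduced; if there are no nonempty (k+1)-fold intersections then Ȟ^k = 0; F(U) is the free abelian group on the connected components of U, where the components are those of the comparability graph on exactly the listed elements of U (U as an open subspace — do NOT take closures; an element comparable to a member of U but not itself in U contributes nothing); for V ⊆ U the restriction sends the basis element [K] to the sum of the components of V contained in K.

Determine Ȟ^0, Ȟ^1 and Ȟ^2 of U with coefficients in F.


Ȟ^0 = Z,  Ȟ^1 = Z,  Ȟ^2 = 0

intersection data:
  U1={{p},{q},{r},{t},{p,r},{p,s},{p,t},{p,u},{q,r},{q,u},{r,s},{r,u},{s,t},{t,u},{p,r,u},{p,s,t},{p,t,u},{r,s,u}} U2={{p},{s},{u},{p,r},{p,s},{p,t},{p,u},{q,u},{r,s},{r,u},{s,t},{s,u},{t,u},{p,r,u},{p,s,t},{p,t,u},{r,s,u}} U3={{r},{t},{u},{p,r},{p,t},{p,u},{q,r},{q,u},{r,s},{r,u},{s,t},{s,u},{t,u},{p,r,u},{p,s,t},{p,t,u},{r,s,u}}
  U12={{p},{p,r},{p,s},{p,t},{p,u},{q,u},{r,s},{r,u},{s,t},{t,u},{p,r,u},{p,s,t},{p,t,u},{r,s,u}} U13={{r},{t},{p,r},{p,t},{p,u},{q,r},{q,u},{r,s},{r,u},{s,t},{t,u},{p,r,u},{p,s,t},{p,t,u},{r,s,u}} U23={{u},{p,r},{p,t},{p,u},{q,u},{r,s},{r,u},{s,t},{s,u},{t,u},{p,r,u},{p,s,t},{p,t,u},{r,s,u}}
  U123={{p,r},{p,t},{p,u},{q,u},{r,s},{r,u},{s,t},{t,u},{p,r,u},{p,s,t},{p,t,u},{r,s,u}}
components per intersection:
  U1: {{p},{q},{r},{t},{p,r},{p,s},{p,t},{p,u},{q,r},{q,u},{r,s},{r,u},{s,t},{t,u},{p,r,u},{p,s,t},{p,t,u},{r,s,u}}
  U2: {{p},{s},{u},{p,r},{p,s},{p,t},{p,u},{q,u},{r,s},{r,u},{s,t},{s,u},{t,u},{p,r,u},{p,s,t},{p,t,u},{r,s,u}}
  U3: {{r},{t},{u},{p,r},{p,t},{p,u},{q,r},{q,u},{r,s},{r,u},{s,t},{s,u},{t,u},{p,r,u},{p,s,t},{p,t,u},{r,s,u}}
  U12: {{p},{p,r},{p,s},{p,t},{p,u},{r,s},{r,u},{s,t},{t,u},{p,r,u},{p,s,t},{p,t,u},{r,s,u}} {{q,u}}
  U13: {{r},{t},{p,r},{p,t},{p,u},{q,r},{r,s},{r,u},{s,t},{t,u},{p,r,u},{p,s,t},{p,t,u},{r,s,u}} {{q,u}}
  U23: {{u},{p,r},{p,t},{p,u},{q,u},{r,s},{r,u},{s,t},{s,u},{t,u},{p,r,u},{p,s,t},{p,t,u},{r,s,u}}
  U123: {{p,r},{p,t},{p,u},{r,s},{r,u},{s,t},{t,u},{p,r,u},{p,s,t},{p,t,u},{r,s,u}} {{q,u}}
C dims 3,5,2; δ0: rk 2, SNF 1^2; δ1: rk 2, SNF 1^2
Ȟ^0 = (3 − 2) − 0 = 1, so Ȟ^0 ≅ Z
Ȟ^1 = (5 − 2) − 2 = 1, so Ȟ^1 ≅ Z
Ȟ^2 = (2 − 0) − 2 = 0, so Ȟ^2 ≅ 0


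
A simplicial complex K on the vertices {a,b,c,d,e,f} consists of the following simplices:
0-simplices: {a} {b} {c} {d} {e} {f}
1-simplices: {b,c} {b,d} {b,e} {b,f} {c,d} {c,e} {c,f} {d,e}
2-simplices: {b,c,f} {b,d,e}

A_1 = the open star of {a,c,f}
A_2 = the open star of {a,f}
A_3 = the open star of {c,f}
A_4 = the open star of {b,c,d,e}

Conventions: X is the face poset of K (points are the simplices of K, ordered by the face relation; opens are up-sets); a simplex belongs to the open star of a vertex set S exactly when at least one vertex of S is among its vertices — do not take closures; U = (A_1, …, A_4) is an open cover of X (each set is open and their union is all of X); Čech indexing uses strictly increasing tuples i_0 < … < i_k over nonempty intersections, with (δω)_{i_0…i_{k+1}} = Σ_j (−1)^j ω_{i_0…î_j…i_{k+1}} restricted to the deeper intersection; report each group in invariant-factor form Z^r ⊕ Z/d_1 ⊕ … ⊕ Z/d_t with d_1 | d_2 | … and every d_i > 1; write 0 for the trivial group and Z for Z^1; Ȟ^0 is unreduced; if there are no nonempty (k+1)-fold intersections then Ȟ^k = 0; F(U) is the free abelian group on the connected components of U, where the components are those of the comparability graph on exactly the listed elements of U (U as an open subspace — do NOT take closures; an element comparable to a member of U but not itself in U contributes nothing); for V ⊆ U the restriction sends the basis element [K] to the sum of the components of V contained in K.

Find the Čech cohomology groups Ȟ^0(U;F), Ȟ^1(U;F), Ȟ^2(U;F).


intersection data:
  A1={{a},{c},{f},{b,c},{b,f},{c,d},{c,e},{c,f},{b,c,f}} A2={{a},{f},{b,f},{c,f},{b,c,f}} A3={{c},{f},{b,c},{b,f},{c,d},{c,e},{c,f},{b,c,f}} A4={{b},{c},{d},{e},{b,c},{b,d},{b,e},{b,f},{c,d},{c,e},{c,f},{d,e},{b,c,f},{b,d,e}}
  A12={{a},{f},{b,f},{c,f},{b,c,f}} A13={{c},{f},{b,c},{b,f},{c,d},{c,e},{c,f},{b,c,f}} A14={{c},{b,c},{b,f},{c,d},{c,e},{c,f},{b,c,f}} A23={{f},{b,f},{c,f},{b,c,f}} A24={{b,f},{c,f},{b,c,f}} A34={{c},{b,c},{b,f},{c,d},{c,e},{c,f},{b,c,f}}
  A123={{f},{b,f},{c,f},{b,c,f}} A124={{b,f},{c,f},{b,c,f}} A134={{c},{b,c},{b,f},{c,d},{c,e},{c,f},{b,c,f}} A234={{b,f},{c,f},{b,c,f}}
  A1234={{b,f},{c,f},{b,c,f}}
components per intersection:
  A1: {{a}} {{c},{f},{b,c},{b,f},{c,d},{c,e},{c,f},{b,c,f}}
  A2: {{a}} {{f},{b,f},{c,f},{b,c,f}}
  A3: {{c},{f},{b,c},{b,f},{c,d},{c,e},{c,f},{b,c,f}}
  A4: {{b},{c},{d},{e},{b,c},{b,d},{b,e},{b,f},{c,d},{c,e},{c,f},{d,e},{b,c,f},{b,d,e}}
  A12: {{a}} {{f},{b,f},{c,f},{b,c,f}}
  A13: {{c},{f},{b,c},{b,f},{c,d},{c,e},{c,f},{b,c,f}}
  A14: {{c},{b,c},{b,f},{c,d},{c,e},{c,f},{b,c,f}}
  A23: {{f},{b,f},{c,f},{b,c,f}}
  A24: {{b,f},{c,f},{b,c,f}}
  A34: {{c},{b,c},{b,f},{c,d},{c,e},{c,f},{b,c,f}}
  A123: {{f},{b,f},{c,f},{b,c,f}}
  A124: {{b,f},{c,f},{b,c,f}}
  A134: {{c},{b,c},{b,f},{c,d},{c,e},{c,f},{b,c,f}}
  A234: {{b,f},{c,f},{b,c,f}}
  A1234: {{b,f},{c,f},{b,c,f}}
C dims 6,7,4,1; δ0: rk 4, SNF 1^4; δ1: rk 3, SNF 1^3; δ2: rk 1, SNF 1^1
Ȟ^0 = (6 − 4) − 0 = 2, so Ȟ^0 ≅ Z^2
Ȟ^1 = (7 − 3) − 4 = 0, so Ȟ^1 ≅ 0
Ȟ^2 = (4 − 1) − 3 = 0, so Ȟ^2 ≅ 0

Ȟ^0 = Z^2, Ȟ^1 = 0 and Ȟ^2 = 0


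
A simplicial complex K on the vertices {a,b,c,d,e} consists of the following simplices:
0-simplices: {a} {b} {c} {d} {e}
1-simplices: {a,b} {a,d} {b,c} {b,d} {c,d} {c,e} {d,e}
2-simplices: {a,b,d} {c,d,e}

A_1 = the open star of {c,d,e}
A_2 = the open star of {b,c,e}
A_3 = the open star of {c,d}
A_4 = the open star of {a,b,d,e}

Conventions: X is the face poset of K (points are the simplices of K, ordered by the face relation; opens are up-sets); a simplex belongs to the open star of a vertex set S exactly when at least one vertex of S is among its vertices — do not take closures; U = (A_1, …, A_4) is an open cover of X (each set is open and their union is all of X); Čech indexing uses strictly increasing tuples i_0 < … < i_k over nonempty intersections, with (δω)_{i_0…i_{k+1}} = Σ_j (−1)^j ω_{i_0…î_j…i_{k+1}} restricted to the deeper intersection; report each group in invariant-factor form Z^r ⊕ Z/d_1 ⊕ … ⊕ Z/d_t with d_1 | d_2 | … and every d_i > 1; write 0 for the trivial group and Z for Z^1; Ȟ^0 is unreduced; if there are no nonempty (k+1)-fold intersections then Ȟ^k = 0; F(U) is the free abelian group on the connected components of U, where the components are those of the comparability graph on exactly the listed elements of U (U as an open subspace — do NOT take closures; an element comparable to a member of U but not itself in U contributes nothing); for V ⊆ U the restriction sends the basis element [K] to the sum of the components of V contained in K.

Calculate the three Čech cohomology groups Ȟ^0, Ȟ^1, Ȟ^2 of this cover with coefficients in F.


Ȟ^0(U;F) ≅ Z,  Ȟ^1(U;F) ≅ Z,  Ȟ^2(U;F) ≅ 0

nonempty intersections:
  A1={{c},{d},{e},{a,d},{b,c},{b,d},{c,d},{c,e},{d,e},{a,b,d},{c,d,e}} A2={{b},{c},{e},{a,b},{b,c},{b,d},{c,d},{c,e},{d,e},{a,b,d},{c,d,e}} A3={{c},{d},{a,d},{b,c},{b,d},{c,d},{c,e},{d,e},{a,b,d},{c,d,e}} A4={{a},{b},{d},{e},{a,b},{a,d},{b,c},{b,d},{c,d},{c,e},{d,e},{a,b,d},{c,d,e}}
  A12={{c},{e},{b,c},{b,d},{c,d},{c,e},{d,e},{a,b,d},{c,d,e}} A13={{c},{d},{a,d},{b,c},{b,d},{c,d},{c,e},{d,e},{a,b,d},{c,d,e}} A14={{d},{e},{a,d},{b,c},{b,d},{c,d},{c,e},{d,e},{a,b,d},{c,d,e}} A23={{c},{b,c},{b,d},{c,d},{c,e},{d,e},{a,b,d},{c,d,e}} A24={{b},{e},{a,b},{b,c},{b,d},{c,d},{c,e},{d,e},{a,b,d},{c,d,e}} A34={{d},{a,d},{b,c},{b,d},{c,d},{c,e},{d,e},{a,b,d},{c,d,e}}
  A123={{c},{b,c},{b,d},{c,d},{c,e},{d,e},{a,b,d},{c,d,e}} A124={{e},{b,c},{b,d},{c,d},{c,e},{d,e},{a,b,d},{c,d,e}} A134={{d},{a,d},{b,c},{b,d},{c,d},{c,e},{d,e},{a,b,d},{c,d,e}} A234={{b,c},{b,d},{c,d},{c,e},{d,e},{a,b,d},{c,d,e}}
  A1234={{b,c},{b,d},{c,d},{c,e},{d,e},{a,b,d},{c,d,e}}
components per intersection:
  A1: {{c},{d},{e},{a,d},{b,c},{b,d},{c,d},{c,e},{d,e},{a,b,d},{c,d,e}}
  A2: {{b},{c},{e},{a,b},{b,c},{b,d},{c,d},{c,e},{d,e},{a,b,d},{c,d,e}}
  A3: {{c},{d},{a,d},{b,c},{b,d},{c,d},{c,e},{d,e},{a,b,d},{c,d,e}}
  A4: {{a},{b},{d},{e},{a,b},{a,d},{b,c},{b,d},{c,d},{c,e},{d,e},{a,b,d},{c,d,e}}
  A12: {{c},{e},{b,c},{c,d},{c,e},{d,e},{c,d,e}} {{b,d},{a,b,d}}
  A13: {{c},{d},{a,d},{b,c},{b,d},{c,d},{c,e},{d,e},{a,b,d},{c,d,e}}
  A14: {{d},{e},{a,d},{b,d},{c,d},{c,e},{d,e},{a,b,d},{c,d,e}} {{b,c}}
  A23: {{c},{b,c},{c,d},{c,e},{d,e},{c,d,e}} {{b,d},{a,b,d}}
  A24: {{b},{a,b},{b,c},{b,d},{a,b,d}} {{e},{c,d},{c,e},{d,e},{c,d,e}}
  A34: {{d},{a,d},{b,d},{c,d},{c,e},{d,e},{a,b,d},{c,d,e}} {{b,c}}
  A123: {{c},{b,c},{c,d},{c,e},{d,e},{c,d,e}} {{b,d},{a,b,d}}
  A124: {{e},{c,d},{c,e},{d,e},{c,d,e}} {{b,c}} {{b,d},{a,b,d}}
  A134: {{d},{a,d},{b,d},{c,d},{c,e},{d,e},{a,b,d},{c,d,e}} {{b,c}}
  A234: {{b,c}} {{b,d},{a,b,d}} {{c,d},{c,e},{d,e},{c,d,e}}
  A1234: {{b,c}} {{b,d},{a,b,d}} {{c,d},{c,e},{d,e},{c,d,e}}
C dims 4,11,10,3; δ0: rk 3, SNF 1^3; δ1: rk 7, SNF 1^7; δ2: rk 3, SNF 1^3
Ȟ^0: (4−3)−0=1 ⇒ Z
Ȟ^1: (11−7)−3=1 ⇒ Z
Ȟ^2: (10−3)−7=0 ⇒ 0


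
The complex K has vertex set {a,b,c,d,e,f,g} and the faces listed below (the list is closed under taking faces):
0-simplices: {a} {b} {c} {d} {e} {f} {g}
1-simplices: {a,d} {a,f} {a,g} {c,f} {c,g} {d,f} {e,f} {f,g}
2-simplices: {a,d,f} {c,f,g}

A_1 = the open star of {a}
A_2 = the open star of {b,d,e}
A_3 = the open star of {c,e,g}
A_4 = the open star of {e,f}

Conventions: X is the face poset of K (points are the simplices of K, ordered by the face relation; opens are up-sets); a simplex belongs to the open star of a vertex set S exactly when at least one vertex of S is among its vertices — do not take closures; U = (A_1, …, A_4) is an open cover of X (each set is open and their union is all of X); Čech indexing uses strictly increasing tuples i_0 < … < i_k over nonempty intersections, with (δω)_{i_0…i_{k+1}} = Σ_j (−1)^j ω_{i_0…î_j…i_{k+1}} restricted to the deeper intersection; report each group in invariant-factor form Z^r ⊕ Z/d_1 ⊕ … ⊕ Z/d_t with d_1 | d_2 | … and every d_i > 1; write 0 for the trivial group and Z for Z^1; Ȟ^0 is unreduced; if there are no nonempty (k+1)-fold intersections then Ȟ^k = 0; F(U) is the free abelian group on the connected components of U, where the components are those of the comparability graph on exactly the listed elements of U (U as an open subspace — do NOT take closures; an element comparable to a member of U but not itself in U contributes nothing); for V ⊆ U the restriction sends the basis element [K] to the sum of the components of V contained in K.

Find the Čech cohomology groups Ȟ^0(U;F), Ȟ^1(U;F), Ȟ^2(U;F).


nerve simplices:
  A1={{a},{a,d},{a,f},{a,g},{a,d,f}} A2={{b},{d},{e},{a,d},{d,f},{e,f},{a,d,f}} A3={{c},{e},{g},{a,g},{c,f},{c,g},{e,f},{f,g},{c,f,g}} A4={{e},{f},{a,f},{c,f},{d,f},{e,f},{f,g},{a,d,f},{c,f,g}}
  A12={{a,d},{a,d,f}} A13={{a,g}} A14={{a,f},{a,d,f}} A23={{e},{e,f}} A24={{e},{d,f},{e,f},{a,d,f}} A34={{e},{c,f},{e,f},{f,g},{c,f,g}}
  A124={{a,d,f}} A234={{e},{e,f}}
components per intersection:
  A1: {{a},{a,d},{a,f},{a,g},{a,d,f}}
  A2: {{b}} {{d},{a,d},{d,f},{a,d,f}} {{e},{e,f}}
  A3: {{c},{g},{a,g},{c,f},{c,g},{f,g},{c,f,g}} {{e},{e,f}}
  A4: {{e},{f},{a,f},{c,f},{d,f},{e,f},{f,g},{a,d,f},{c,f,g}}
  A12: {{a,d},{a,d,f}}
  A13: {{a,g}}
  A14: {{a,f},{a,d,f}}
  A23: {{e},{e,f}}
  A24: {{e},{e,f}} {{d,f},{a,d,f}}
  A34: {{e},{e,f}} {{c,f},{f,g},{c,f,g}}
  A124: {{a,d,f}}
  A234: {{e},{e,f}}
C dims 7,8,2; δ0: rk 5, SNF 1^5; δ1: rk 2, SNF 1^2
degree 0: 7−5−0 = 2 → Ȟ^0 ≅ Z^2
degree 1: 8−2−5 = 1 → Ȟ^1 ≅ Z
degree 2: 2−0−2 = 0 → Ȟ^2 ≅ 0

Ȟ^0(U;F) ≅ Z^2, Ȟ^1(U;F) ≅ Z, Ȟ^2(U;F) ≅ 0


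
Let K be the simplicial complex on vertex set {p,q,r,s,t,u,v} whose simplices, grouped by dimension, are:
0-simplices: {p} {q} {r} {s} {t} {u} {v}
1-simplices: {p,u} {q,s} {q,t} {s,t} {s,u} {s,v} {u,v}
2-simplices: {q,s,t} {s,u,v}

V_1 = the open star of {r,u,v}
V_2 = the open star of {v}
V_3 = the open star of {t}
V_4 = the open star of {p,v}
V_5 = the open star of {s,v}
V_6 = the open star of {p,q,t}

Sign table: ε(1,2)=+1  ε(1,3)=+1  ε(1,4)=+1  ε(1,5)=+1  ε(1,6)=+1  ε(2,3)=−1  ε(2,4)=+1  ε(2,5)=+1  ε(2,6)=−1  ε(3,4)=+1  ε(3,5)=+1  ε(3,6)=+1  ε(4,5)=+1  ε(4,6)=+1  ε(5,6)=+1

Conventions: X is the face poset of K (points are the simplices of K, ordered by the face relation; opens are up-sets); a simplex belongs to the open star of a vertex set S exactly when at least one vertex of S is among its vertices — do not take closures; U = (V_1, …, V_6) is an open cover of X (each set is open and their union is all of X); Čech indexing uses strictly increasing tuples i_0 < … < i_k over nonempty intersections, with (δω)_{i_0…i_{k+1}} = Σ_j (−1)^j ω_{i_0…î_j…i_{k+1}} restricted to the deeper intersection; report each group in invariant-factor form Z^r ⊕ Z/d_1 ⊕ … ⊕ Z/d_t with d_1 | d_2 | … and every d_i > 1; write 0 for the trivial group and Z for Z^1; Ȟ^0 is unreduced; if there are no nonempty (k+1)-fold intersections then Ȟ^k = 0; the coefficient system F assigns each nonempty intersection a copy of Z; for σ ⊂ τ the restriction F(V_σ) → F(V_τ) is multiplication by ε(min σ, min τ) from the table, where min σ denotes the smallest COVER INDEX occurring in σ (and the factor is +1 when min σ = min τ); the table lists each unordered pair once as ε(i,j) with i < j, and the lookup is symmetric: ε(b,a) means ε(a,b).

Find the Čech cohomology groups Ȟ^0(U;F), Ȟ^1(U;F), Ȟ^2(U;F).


nerve simplices:
  V1={{r},{u},{v},{p,u},{s,u},{s,v},{u,v},{s,u,v}} V2={{v},{s,v},{u,v},{s,u,v}} V3={{t},{q,t},{s,t},{q,s,t}} V4={{p},{v},{p,u},{s,v},{u,v},{s,u,v}} V5={{s},{v},{q,s},{s,t},{s,u},{s,v},{u,v},{q,s,t},{s,u,v}} V6={{p},{q},{t},{p,u},{q,s},{q,t},{s,t},{q,s,t}}
  V12={{v},{s,v},{u,v},{s,u,v}} V14={{v},{p,u},{s,v},{u,v},{s,u,v}} V15={{v},{s,u},{s,v},{u,v},{s,u,v}} V16={{p,u}} V24={{v},{s,v},{u,v},{s,u,v}} V25={{v},{s,v},{u,v},{s,u,v}} V35={{s,t},{q,s,t}} V36={{t},{q,t},{s,t},{q,s,t}} V45={{v},{s,v},{u,v},{s,u,v}} V46={{p},{p,u}} V56={{q,s},{s,t},{q,s,t}}
  V124={{v},{s,v},{u,v},{s,u,v}} V125={{v},{s,v},{u,v},{s,u,v}} V145={{v},{s,v},{u,v},{s,u,v}} V146={{p,u}} V245={{v},{s,v},{u,v},{s,u,v}} V356={{s,t},{q,s,t}}
  V1245={{v},{s,v},{u,v},{s,u,v}}
C dims 6,11,6,1; δ0: rk 5, SNF 1^5; δ1: rk 5, SNF 1^5; δ2: rk 1, SNF 1^1
degree 0: 6−5−0 = 1 → Ȟ^0 ≅ Z
degree 1: 11−5−5 = 1 → Ȟ^1 ≅ Z
degree 2: 6−1−5 = 0 → Ȟ^2 ≅ 0

Ȟ^0 = Z, Ȟ^1 = Z, Ȟ^2 = 0


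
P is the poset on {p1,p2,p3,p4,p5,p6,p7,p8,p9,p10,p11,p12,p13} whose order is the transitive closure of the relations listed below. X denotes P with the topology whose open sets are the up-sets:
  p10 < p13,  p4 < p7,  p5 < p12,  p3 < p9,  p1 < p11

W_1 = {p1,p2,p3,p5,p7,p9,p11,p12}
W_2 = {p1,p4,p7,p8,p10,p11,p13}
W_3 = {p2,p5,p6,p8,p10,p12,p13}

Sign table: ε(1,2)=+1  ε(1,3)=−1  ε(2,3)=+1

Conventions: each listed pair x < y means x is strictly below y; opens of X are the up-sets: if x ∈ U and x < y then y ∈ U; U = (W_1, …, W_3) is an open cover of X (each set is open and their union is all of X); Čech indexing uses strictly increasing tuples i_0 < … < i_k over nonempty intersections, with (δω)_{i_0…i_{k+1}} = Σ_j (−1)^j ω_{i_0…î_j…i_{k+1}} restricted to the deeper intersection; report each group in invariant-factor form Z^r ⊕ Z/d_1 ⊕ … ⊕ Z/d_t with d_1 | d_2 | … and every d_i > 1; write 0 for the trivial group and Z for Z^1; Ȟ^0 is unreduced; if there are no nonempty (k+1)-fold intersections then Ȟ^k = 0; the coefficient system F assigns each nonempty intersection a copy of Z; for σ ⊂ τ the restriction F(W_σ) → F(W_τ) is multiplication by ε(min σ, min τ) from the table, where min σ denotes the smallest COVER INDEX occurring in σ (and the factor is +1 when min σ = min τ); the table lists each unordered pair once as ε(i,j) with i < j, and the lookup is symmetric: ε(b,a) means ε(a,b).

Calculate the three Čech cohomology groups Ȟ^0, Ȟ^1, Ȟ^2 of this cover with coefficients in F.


Ȟ^0(U;F) ≅ 0; Ȟ^1(U;F) ≅ Z/2; Ȟ^2(U;F) ≅ 0

cover nerve:
  W12={p1,p7,p11} W13={p2,p5,p12} W23={p8,p10,p13}
C dims 3,3; δ0: rk 3, SNF 1^2·2
Ȟ^0: (3−3)−0=0 ⇒ 0
Ȟ^1: (3−0)−3=0 plus torsion [2] ⇒ Z/2
Ȟ^2: (0−0)−0=0 ⇒ 0


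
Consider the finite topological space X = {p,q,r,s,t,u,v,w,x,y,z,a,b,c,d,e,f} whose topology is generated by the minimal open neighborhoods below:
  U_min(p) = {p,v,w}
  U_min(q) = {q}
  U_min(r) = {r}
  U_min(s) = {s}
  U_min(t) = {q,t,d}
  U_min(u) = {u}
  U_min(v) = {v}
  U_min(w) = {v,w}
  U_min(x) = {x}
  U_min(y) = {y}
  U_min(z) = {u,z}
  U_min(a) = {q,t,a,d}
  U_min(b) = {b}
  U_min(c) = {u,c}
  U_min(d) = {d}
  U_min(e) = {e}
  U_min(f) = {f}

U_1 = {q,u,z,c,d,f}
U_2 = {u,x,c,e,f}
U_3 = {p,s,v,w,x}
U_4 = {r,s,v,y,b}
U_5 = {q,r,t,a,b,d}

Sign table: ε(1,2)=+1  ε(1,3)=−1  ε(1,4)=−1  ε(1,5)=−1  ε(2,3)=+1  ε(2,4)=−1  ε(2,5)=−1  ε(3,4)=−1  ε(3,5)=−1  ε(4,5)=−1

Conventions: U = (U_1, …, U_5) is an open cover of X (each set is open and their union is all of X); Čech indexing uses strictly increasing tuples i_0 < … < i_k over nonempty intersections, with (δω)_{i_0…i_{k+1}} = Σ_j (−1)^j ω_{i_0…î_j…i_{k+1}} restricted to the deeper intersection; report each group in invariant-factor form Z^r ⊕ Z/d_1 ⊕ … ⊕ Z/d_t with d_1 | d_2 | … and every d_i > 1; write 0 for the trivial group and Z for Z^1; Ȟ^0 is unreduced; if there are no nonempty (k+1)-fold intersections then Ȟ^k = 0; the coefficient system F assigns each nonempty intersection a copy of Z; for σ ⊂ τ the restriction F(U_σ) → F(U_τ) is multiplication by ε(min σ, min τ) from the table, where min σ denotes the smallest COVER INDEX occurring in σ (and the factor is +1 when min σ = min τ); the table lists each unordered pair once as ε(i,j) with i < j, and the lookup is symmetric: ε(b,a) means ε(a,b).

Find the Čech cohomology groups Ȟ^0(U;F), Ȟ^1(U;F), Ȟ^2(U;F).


Ȟ^0 ≅ 0,  Ȟ^1 ≅ Z/2,  Ȟ^2 ≅ 0

nerve simplices:
  U12={u,c,f} U15={q,d} U23={x} U34={s,v} U45={r,b}
C dims 5,5; δ0: rk 5, SNF 1^4·2
degree 0: 5−5−0 = 0 → Ȟ^0 ≅ 0
degree 1: 5−0−5 = 0 plus torsion [2] → Ȟ^1 ≅ Z/2
degree 2: 0−0−0 = 0 → Ȟ^2 ≅ 0


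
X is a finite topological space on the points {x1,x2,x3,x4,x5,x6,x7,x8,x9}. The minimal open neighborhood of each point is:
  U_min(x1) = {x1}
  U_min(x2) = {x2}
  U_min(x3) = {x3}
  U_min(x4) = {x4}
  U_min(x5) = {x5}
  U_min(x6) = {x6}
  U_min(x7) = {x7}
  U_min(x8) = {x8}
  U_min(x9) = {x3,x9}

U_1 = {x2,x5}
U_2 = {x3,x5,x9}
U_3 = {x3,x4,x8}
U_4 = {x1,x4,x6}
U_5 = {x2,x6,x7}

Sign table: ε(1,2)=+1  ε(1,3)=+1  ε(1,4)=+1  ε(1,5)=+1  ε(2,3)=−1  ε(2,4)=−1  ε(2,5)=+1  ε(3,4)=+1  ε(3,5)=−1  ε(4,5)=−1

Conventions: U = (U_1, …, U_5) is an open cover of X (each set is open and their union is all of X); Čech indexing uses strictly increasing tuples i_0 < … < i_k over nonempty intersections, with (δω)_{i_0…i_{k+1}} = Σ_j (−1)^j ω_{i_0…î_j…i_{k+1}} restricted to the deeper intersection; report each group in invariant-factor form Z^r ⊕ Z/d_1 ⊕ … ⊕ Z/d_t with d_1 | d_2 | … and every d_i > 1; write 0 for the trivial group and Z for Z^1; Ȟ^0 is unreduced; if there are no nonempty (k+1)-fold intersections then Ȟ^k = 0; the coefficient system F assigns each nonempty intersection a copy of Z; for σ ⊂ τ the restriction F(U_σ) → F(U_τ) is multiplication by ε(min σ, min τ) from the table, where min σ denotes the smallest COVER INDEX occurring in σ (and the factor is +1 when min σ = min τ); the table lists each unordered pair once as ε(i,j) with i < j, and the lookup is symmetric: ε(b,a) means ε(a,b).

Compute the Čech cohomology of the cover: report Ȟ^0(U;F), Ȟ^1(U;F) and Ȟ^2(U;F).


Ȟ^0(U;F) ≅ Z; Ȟ^1(U;F) ≅ Z; Ȟ^2(U;F) ≅ 0

nerve of the cover:
  U12={x5} U15={x2} U23={x3} U34={x4} U45={x6}
C dims 5,5; δ0: rk 4, SNF 1^4
Ȟ^0 = (5 − 4) − 0 = 1, so Ȟ^0 ≅ Z
Ȟ^1 = (5 − 0) − 4 = 1, so Ȟ^1 ≅ Z
Ȟ^2 = (0 − 0) − 0 = 0, so Ȟ^2 ≅ 0


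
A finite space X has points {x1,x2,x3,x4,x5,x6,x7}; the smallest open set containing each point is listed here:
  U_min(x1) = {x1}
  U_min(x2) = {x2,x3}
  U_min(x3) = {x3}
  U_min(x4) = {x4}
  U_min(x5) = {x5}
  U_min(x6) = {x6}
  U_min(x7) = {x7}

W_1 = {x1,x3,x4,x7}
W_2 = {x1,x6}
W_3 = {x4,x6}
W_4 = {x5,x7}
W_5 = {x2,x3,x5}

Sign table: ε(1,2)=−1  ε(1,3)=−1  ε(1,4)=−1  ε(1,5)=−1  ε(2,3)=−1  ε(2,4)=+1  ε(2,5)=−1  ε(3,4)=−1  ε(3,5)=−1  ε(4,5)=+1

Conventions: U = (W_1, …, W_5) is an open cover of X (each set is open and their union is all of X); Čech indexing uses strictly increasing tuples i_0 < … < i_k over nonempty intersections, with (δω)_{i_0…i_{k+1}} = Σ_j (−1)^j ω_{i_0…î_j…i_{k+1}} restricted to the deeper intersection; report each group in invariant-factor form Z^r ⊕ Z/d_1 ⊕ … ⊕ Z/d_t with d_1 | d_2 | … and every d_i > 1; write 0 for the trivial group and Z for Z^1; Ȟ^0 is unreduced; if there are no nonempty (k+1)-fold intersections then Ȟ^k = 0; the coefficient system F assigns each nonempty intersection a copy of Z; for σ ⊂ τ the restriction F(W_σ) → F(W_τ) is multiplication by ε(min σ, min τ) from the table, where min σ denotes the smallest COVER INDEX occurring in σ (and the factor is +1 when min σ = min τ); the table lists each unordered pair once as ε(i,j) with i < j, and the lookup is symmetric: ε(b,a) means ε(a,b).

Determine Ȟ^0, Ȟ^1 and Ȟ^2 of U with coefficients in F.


intersection data:
  W12={x1} W13={x4} W14={x7} W15={x3} W23={x6} W45={x5}
C dims 5,6; δ0: rk 5, SNF 1^4·2
Ȟ^0 = (5 − 5) − 0 = 0, so Ȟ^0 ≅ 0
Ȟ^1 = (6 − 0) − 5 = 1 plus torsion [2], so Ȟ^1 ≅ Z ⊕ Z/2
Ȟ^2 = (0 − 0) − 0 = 0, so Ȟ^2 ≅ 0

Ȟ^0 = 0, Ȟ^1 = Z ⊕ Z/2, Ȟ^2 = 0


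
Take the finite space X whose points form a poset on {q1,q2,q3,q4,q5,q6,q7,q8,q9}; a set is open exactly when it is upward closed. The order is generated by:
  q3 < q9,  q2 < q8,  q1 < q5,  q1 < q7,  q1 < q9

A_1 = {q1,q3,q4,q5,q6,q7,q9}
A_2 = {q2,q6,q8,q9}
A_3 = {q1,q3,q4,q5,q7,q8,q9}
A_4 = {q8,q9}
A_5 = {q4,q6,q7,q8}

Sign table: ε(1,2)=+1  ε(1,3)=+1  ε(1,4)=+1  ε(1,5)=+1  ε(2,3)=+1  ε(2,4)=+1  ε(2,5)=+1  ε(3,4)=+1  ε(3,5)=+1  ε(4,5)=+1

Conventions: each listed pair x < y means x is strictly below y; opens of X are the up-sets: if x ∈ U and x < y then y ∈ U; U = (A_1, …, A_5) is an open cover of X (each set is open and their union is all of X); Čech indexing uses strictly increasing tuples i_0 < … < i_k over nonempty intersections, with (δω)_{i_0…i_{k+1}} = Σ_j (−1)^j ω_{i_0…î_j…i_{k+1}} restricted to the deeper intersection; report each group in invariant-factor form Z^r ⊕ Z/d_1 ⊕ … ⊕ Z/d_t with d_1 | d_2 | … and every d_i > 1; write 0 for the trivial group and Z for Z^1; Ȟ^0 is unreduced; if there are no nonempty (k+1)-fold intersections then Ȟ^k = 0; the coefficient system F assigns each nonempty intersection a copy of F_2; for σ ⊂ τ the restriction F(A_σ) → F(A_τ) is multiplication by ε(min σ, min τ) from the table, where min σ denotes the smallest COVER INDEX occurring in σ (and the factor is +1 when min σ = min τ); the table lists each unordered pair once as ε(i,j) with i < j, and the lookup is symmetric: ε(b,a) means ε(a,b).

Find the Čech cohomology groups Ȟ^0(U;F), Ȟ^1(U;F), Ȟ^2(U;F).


Ȟ^0 = Z/2, Ȟ^1 = 0, Ȟ^2 = Z/2

nonempty overlaps:
  A12={q6,q9} A13={q1,q3,q4,q5,q7,q9} A14={q9} A15={q4,q6,q7} A23={q8,q9} A24={q8,q9} A25={q6,q8} A34={q8,q9} A35={q4,q7,q8} A45={q8}
  A123={q9} A124={q9} A125={q6} A134={q9} A135={q4,q7} A234={q8,q9} A235={q8} A245={q8} A345={q8}
  A1234={q9} A2345={q8}
C dims 5,10,9,2; δ0: rk_F2 4; δ1: rk_F2 6; δ2: rk_F2 2
degree 0: 5−4−0 = 1 → Ȟ^0 ≅ Z/2
degree 1: 10−6−4 = 0 → Ȟ^1 ≅ 0
degree 2: 9−2−6 = 1 → Ȟ^2 ≅ Z/2


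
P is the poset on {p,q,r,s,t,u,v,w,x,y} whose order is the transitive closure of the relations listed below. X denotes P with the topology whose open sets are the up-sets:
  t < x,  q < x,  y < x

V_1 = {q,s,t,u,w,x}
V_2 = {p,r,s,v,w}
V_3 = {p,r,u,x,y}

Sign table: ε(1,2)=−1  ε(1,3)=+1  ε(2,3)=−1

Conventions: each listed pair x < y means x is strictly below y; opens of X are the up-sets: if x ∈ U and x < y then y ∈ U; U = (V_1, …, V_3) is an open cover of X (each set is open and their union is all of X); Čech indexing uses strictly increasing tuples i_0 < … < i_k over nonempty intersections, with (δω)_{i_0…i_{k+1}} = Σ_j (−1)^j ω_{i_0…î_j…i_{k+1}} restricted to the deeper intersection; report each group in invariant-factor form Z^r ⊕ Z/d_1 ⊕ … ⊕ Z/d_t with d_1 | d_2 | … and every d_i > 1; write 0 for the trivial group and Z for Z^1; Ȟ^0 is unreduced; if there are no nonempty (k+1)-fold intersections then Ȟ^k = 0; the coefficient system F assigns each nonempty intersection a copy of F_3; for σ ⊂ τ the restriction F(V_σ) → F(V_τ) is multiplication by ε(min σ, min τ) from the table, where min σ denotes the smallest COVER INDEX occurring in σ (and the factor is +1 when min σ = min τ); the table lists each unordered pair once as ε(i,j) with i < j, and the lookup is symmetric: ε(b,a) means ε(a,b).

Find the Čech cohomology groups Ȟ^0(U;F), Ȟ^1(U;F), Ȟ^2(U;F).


nerve simplices:
  V12={s,w} V13={u,x} V23={p,r}
C dims 3,3; δ0: rk_F3 2
degree 0: 3−2−0 = 1 → Ȟ^0 ≅ Z/3
degree 1: 3−0−2 = 1 → Ȟ^1 ≅ Z/3
degree 2: 0−0−0 = 0 → Ȟ^2 ≅ 0

Ȟ^0 ≅ Z/3; Ȟ^1 ≅ Z/3; Ȟ^2 ≅ 0


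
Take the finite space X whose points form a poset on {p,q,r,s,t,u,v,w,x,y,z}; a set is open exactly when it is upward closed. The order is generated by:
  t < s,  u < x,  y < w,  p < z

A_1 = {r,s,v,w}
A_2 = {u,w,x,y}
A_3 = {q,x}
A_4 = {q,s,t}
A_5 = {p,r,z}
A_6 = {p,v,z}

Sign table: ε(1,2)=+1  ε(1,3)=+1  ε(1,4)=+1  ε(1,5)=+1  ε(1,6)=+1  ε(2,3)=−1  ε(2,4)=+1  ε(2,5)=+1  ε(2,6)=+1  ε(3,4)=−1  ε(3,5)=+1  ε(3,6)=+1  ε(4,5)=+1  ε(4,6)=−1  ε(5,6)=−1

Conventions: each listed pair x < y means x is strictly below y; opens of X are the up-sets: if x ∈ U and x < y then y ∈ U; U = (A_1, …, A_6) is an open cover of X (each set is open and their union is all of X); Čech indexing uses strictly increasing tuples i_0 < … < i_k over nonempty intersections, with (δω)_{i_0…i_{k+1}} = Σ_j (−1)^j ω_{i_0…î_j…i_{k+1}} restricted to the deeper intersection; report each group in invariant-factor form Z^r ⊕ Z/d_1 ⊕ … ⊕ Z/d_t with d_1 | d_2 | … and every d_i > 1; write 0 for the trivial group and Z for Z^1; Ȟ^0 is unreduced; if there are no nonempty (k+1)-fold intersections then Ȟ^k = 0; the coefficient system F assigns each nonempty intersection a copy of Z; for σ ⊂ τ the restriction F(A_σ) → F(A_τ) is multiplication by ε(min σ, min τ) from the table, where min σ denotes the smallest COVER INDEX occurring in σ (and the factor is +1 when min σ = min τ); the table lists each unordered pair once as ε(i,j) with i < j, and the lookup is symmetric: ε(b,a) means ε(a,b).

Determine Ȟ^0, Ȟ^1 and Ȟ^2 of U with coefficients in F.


Ȟ^0 = 0,  Ȟ^1 = Z ⊕ Z/2,  Ȟ^2 = 0

nonempty intersections:
  A12={w} A14={s} A15={r} A16={v} A23={x} A34={q} A56={p,z}
C dims 6,7; δ0: rk 6, SNF 1^5·2
Ȟ^0: (6−6)−0=0 ⇒ 0
Ȟ^1: (7−0)−6=1 plus torsion [2] ⇒ Z ⊕ Z/2
Ȟ^2: (0−0)−0=0 ⇒ 0


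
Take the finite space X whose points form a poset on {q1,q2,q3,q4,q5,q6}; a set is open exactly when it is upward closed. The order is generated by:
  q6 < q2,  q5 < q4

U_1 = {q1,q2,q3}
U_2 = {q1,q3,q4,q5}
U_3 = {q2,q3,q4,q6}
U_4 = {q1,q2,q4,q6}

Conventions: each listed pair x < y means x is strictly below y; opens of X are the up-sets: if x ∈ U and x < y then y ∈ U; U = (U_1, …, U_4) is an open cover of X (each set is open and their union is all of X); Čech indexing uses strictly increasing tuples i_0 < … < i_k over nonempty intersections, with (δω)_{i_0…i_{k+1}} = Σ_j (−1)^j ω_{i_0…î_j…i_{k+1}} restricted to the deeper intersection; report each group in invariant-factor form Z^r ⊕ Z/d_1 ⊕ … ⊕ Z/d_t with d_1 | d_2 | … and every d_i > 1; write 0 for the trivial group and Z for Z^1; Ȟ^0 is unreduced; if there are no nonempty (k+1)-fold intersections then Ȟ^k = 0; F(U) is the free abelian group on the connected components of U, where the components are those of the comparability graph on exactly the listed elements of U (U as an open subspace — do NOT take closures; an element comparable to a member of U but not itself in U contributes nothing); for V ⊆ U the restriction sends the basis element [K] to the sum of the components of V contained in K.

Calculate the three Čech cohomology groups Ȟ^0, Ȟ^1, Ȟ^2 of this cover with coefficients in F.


Ȟ^0 ≅ Z^4; Ȟ^1 ≅ 0; Ȟ^2 ≅ 0

cover nerve:
  U12={q1,q3} U13={q2,q3} U14={q1,q2} U23={q3,q4} U24={q1,q4} U34={q2,q4,q6}
  U123={q3} U124={q1} U134={q2} U234={q4}
components per intersection:
  U1: {q1} {q2} {q3}
  U2: {q1} {q3} {q4,q5}
  U3: {q2,q6} {q3} {q4}
  U4: {q1} {q2,q6} {q4}
  U12: {q1} {q3}
  U13: {q2} {q3}
  U14: {q1} {q2}
  U23: {q3} {q4}
  U24: {q1} {q4}
  U34: {q2,q6} {q4}
  U123: {q3}
  U124: {q1}
  U134: {q2}
  U234: {q4}
C dims 12,12,4; δ0: rk 8, SNF 1^8; δ1: rk 4, SNF 1^4
Ȟ^0: (12−8)−0=4 ⇒ Z^4
Ȟ^1: (12−4)−8=0 ⇒ 0
Ȟ^2: (4−0)−4=0 ⇒ 0


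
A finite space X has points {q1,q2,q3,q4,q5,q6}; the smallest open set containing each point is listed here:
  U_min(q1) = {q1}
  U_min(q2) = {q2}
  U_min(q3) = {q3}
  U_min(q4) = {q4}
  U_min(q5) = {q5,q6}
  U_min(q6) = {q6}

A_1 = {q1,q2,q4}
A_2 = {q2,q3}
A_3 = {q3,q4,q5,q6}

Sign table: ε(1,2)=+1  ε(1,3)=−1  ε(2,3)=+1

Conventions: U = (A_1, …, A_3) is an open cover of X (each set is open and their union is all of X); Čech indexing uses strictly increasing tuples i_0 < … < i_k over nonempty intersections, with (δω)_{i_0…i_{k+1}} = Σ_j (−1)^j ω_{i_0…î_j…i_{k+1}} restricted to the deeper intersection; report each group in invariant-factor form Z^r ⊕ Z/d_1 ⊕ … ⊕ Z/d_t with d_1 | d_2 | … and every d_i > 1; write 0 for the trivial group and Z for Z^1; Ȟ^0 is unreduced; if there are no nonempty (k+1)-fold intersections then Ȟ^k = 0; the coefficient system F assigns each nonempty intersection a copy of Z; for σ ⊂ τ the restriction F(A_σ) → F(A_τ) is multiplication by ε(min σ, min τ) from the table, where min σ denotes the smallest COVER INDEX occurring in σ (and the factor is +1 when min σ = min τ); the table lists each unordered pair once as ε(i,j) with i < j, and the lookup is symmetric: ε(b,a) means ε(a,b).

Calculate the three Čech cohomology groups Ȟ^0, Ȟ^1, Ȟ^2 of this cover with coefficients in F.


nonempty overlaps:
  A12={q2} A13={q4} A23={q3}
C dims 3,3; δ0: rk 3, SNF 1^2·2
degree 0: 3−3−0 = 0 → Ȟ^0 ≅ 0
degree 1: 3−0−3 = 0 plus torsion [2] → Ȟ^1 ≅ Z/2
degree 2: 0−0−0 = 0 → Ȟ^2 ≅ 0

Ȟ^0 ≅ 0,  Ȟ^1 ≅ Z/2,  Ȟ^2 ≅ 0


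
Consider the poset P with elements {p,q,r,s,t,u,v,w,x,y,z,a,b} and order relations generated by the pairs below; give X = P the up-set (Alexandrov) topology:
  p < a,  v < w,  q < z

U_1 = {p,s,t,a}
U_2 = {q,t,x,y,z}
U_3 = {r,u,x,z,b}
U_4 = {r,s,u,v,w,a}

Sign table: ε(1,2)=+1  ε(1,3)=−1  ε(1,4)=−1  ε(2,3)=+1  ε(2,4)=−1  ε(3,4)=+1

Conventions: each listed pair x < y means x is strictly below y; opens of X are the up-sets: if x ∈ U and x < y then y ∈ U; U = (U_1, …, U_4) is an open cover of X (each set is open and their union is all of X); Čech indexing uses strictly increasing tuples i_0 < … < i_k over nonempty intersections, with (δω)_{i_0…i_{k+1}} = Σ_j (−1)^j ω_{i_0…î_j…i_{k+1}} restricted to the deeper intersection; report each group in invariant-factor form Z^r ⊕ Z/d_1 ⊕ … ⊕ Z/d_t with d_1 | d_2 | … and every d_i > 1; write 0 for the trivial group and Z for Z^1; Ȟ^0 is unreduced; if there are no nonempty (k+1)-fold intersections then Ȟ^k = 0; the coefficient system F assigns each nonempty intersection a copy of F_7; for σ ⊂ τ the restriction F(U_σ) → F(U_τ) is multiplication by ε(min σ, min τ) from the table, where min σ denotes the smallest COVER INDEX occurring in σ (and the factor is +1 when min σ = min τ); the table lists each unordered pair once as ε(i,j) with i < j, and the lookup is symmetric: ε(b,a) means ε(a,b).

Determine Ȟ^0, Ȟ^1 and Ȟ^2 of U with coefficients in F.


Ȟ^0 ≅ 0, Ȟ^1 ≅ 0, Ȟ^2 ≅ 0

intersection data:
  U12={t} U14={s,a} U23={x,z} U34={r,u}
C dims 4,4; δ0: rk_F7 4
Ȟ^0 = (4 − 4) − 0 = 0, so Ȟ^0 ≅ 0
Ȟ^1 = (4 − 0) − 4 = 0, so Ȟ^1 ≅ 0
Ȟ^2 = (0 − 0) − 0 = 0, so Ȟ^2 ≅ 0


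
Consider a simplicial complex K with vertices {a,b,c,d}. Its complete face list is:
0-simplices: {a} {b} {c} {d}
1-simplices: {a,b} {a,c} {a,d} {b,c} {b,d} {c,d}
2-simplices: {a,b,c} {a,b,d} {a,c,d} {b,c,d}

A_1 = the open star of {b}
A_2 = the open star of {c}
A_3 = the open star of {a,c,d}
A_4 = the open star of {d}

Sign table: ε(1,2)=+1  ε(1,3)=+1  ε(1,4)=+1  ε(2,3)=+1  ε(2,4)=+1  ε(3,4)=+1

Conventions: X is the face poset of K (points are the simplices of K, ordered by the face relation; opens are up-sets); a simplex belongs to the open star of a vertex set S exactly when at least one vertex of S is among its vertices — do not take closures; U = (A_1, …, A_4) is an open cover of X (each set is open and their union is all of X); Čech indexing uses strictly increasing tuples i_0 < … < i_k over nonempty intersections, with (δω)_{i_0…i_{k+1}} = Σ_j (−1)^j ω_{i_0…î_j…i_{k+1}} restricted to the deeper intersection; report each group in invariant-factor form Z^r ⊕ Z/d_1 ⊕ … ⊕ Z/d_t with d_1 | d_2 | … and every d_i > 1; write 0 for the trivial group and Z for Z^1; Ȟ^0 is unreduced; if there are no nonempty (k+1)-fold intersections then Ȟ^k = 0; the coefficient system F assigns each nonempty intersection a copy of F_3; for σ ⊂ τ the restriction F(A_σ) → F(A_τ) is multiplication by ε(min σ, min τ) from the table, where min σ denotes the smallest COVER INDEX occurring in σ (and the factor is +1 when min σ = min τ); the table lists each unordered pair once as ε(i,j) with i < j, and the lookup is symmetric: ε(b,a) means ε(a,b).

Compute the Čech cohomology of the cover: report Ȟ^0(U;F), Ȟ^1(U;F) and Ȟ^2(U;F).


nerve simplices:
  A1={{b},{a,b},{b,c},{b,d},{a,b,c},{a,b,d},{b,c,d}} A2={{c},{a,c},{b,c},{c,d},{a,b,c},{a,c,d},{b,c,d}} A3={{a},{c},{d},{a,b},{a,c},{a,d},{b,c},{b,d},{c,d},{a,b,c},{a,b,d},{a,c,d},{b,c,d}} A4={{d},{a,d},{b,d},{c,d},{a,b,d},{a,c,d},{b,c,d}}
  A12={{b,c},{a,b,c},{b,c,d}} A13={{a,b},{b,c},{b,d},{a,b,c},{a,b,d},{b,c,d}} A14={{b,d},{a,b,d},{b,c,d}} A23={{c},{a,c},{b,c},{c,d},{a,b,c},{a,c,d},{b,c,d}} A24={{c,d},{a,c,d},{b,c,d}} A34={{d},{a,d},{b,d},{c,d},{a,b,d},{a,c,d},{b,c,d}}
  A123={{b,c},{a,b,c},{b,c,d}} A124={{b,c,d}} A134={{b,d},{a,b,d},{b,c,d}} A234={{c,d},{a,c,d},{b,c,d}}
  A1234={{b,c,d}}
C dims 4,6,4,1; δ0: rk_F3 3; δ1: rk_F3 3; δ2: rk_F3 1
degree 0: 4−3−0 = 1 → Ȟ^0 ≅ Z/3
degree 1: 6−3−3 = 0 → Ȟ^1 ≅ 0
degree 2: 4−1−3 = 0 → Ȟ^2 ≅ 0

Ȟ^0 = Z/3, Ȟ^1 = 0, Ȟ^2 = 0


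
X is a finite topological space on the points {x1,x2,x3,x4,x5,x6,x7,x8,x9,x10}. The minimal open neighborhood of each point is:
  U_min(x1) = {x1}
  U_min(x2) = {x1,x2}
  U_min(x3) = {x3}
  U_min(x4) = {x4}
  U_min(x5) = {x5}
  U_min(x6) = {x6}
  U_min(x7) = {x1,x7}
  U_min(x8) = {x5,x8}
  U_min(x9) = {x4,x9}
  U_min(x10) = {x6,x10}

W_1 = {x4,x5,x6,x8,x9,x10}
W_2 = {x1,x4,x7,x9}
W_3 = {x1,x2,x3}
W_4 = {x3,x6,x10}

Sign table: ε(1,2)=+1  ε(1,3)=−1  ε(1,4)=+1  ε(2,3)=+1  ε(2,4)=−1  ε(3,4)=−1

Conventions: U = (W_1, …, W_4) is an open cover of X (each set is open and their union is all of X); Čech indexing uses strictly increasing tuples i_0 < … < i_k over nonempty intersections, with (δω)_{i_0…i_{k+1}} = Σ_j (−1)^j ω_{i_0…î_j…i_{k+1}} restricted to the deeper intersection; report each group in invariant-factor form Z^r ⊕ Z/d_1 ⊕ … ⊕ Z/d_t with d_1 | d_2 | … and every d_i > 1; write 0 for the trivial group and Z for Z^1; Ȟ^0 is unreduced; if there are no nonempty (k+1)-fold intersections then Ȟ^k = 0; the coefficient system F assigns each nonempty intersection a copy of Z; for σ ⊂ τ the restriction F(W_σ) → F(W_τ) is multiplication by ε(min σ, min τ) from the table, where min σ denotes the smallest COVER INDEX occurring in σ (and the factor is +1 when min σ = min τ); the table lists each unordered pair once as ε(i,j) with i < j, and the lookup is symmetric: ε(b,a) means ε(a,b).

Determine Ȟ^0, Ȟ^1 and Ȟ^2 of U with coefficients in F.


Ȟ^0 = 0,  Ȟ^1 = Z/2,  Ȟ^2 = 0

cover nerve:
  W12={x4,x9} W14={x6,x10} W23={x1} W34={x3}
C dims 4,4; δ0: rk 4, SNF 1^3·2
Ȟ^0: (4−4)−0=0 ⇒ 0
Ȟ^1: (4−0)−4=0 plus torsion [2] ⇒ Z/2
Ȟ^2: (0−0)−0=0 ⇒ 0


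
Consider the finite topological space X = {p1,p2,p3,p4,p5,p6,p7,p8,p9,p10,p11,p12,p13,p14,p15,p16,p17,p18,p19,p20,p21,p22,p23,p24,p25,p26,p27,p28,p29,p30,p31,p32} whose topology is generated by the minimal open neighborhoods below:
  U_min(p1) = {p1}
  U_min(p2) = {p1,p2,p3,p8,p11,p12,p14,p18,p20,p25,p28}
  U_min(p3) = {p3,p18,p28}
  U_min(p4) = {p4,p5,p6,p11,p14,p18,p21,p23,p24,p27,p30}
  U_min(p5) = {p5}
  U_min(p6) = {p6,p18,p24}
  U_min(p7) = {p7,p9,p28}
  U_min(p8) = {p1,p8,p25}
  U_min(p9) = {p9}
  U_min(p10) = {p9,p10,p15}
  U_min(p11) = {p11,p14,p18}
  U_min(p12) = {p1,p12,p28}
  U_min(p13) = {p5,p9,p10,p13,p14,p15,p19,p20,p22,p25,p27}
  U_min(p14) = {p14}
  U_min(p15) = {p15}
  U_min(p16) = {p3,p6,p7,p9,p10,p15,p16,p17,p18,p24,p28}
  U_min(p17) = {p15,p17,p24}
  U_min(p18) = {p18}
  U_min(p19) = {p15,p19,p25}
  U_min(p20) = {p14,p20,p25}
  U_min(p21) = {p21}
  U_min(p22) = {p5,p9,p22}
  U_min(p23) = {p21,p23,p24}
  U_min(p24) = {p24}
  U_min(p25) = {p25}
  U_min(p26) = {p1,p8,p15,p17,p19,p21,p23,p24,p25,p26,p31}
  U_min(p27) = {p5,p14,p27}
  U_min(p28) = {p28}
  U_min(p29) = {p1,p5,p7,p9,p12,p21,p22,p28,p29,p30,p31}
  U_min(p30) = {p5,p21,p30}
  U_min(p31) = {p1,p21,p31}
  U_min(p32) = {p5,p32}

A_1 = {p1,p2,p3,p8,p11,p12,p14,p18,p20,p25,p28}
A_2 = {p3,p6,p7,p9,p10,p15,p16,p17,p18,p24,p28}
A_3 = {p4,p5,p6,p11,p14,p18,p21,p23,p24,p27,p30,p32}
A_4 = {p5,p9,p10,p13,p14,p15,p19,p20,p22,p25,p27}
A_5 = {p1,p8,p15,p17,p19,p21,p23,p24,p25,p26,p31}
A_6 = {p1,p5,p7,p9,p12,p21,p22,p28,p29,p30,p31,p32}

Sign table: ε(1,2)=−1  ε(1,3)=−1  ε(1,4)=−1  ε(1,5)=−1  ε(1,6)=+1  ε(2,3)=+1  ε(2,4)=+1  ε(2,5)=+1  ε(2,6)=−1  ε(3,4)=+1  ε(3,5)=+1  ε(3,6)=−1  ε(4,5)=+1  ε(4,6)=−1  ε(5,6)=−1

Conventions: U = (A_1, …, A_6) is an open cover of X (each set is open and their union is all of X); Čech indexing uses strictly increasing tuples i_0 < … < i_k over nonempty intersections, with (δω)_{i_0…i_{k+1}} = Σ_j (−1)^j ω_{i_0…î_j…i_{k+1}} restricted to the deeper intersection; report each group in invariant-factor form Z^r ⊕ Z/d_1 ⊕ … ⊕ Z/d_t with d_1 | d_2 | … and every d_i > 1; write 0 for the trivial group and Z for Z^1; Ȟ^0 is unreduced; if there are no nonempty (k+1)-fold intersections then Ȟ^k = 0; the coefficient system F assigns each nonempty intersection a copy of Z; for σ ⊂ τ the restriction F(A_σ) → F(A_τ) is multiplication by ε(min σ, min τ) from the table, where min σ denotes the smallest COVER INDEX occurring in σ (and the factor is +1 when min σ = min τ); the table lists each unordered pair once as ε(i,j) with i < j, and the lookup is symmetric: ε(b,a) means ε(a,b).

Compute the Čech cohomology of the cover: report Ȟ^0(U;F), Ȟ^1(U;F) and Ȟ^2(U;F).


nonempty overlaps:
  A12={p3,p18,p28} A13={p11,p14,p18} A14={p14,p20,p25} A15={p1,p8,p25} A16={p1,p12,p28} A23={p6,p18,p24} A24={p9,p10,p15} A25={p15,p17,p24} A26={p7,p9,p28} A34={p5,p14,p27} A35={p21,p23,p24} A36={p5,p21,p30,p32} A45={p15,p19,p25} A46={p5,p9,p22} A56={p1,p21,p31}
  A123={p18} A126={p28} A134={p14} A145={p25} A156={p1} A235={p24} A245={p15} A246={p9} A346={p5} A356={p21}
C dims 6,15,10; δ0: rk 5, SNF 1^5; δ1: rk 10, SNF 1^9·2
degree 0: 6−5−0 = 1 → Ȟ^0 ≅ Z
degree 1: 15−10−5 = 0 → Ȟ^1 ≅ 0
degree 2: 10−0−10 = 0 plus torsion [2] → Ȟ^2 ≅ Z/2

Ȟ^0 = Z, Ȟ^1 = 0 and Ȟ^2 = Z/2
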